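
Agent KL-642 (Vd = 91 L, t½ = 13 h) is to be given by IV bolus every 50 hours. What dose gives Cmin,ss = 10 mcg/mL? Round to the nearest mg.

12177 mg

τ/t½ = 50/13 ≈ 3.8462, so f = (1/2)^(50/13) ≈ 0.069533.
Cmin,ss = (D/Vd)·f/(1−f), so D = Cmin,ss·Vd·(1−f)/f.
D = 10 × 91 × (1−f)/f ≈ 10 × 91 × 13.38166 ≈ 12177.31 mg.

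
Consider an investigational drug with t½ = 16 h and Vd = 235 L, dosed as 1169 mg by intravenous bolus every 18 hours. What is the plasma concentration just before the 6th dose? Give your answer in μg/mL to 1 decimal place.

4.1 μg/mL

f = (1/2)^(τ/t½) = (1/2)^(18/16) ≈ 0.4585.
C₀ = D/Vd = 1169/235 ≈ 4.974 μg/mL.
Before the 6th dose, 5 doses have been given. Superposition: Cmin = C₀·(f + f² + … + f^5).
≈ 4.974 × (0.4585 + 0.2102 + 0.0964 + 0.0442 + 0.0203) ≈ 4.974 × 0.8296 ≈ 4.126 μg/mL.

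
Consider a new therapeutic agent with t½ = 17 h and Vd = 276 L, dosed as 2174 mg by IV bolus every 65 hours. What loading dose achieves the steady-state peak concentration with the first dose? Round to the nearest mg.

f = (1/2)^(65/17) ≈ 0.070632; accumulation ratio R = 1/(1−f) ≈ 1.07600.
Loading dose to hit Cmax,ss on first dose: D_load = D_maint·R ≈ 2174 × 1.07600 ≈ 2339.22 mg.

2339 mg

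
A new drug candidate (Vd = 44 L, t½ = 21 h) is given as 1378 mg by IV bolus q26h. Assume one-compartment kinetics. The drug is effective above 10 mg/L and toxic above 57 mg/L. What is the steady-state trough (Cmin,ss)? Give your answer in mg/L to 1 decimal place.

23.0 mg/L

k = ln2/t½ = ln2/21 ≈ 0.033007 h⁻¹; fraction remaining f = e^(−kτ) = e^(−0.033007×26) ≈ 0.4239.
Accumulation ratio R = 1/(1 − f) ≈ 1/0.5761 ≈ 1.7358.
Each bolus raises the concentration by D/Vd = 1378/44 ≈ 31.318 mg/L.
Steady-state peak Cmax,ss = C₀·R ≈ 31.318 × 1.7358 ≈ 54.362 mg/L.
One interval later, Cmin,ss = Cmax,ss·e^(−kτ) ≈ 54.362 × 0.4239 ≈ 23.044 mg/L.
Trough 23.0 mg/L vs MEC 10 mg/L: adequate.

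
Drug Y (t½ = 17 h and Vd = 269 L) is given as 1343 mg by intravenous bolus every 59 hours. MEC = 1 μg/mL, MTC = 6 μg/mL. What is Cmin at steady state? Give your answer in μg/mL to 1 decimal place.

0.5 μg/mL

Over one 59-h interval, 59/17 ≈ 3.4706 half-lives elapse, leaving f ≈ 0.0902 of each dose.
Each bolus raises the concentration by D/Vd = 1343/269 ≈ 4.993 μg/mL.
Steady-state trough Cmin,ss = C₀·f/(1−f) ≈ 4.993 × 0.0902/0.9098 ≈ 0.495 μg/mL.
Trough 0.5 μg/mL vs MEC 1 μg/mL: subtherapeutic.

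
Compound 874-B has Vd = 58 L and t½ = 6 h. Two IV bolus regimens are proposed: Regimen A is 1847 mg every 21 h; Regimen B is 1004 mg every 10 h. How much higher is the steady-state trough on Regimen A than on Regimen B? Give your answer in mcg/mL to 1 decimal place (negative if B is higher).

-4.9 mcg/mL

Regimen A: f = (1/2)^(21/6) ≈ 0.0884; Cmin,ss = (1847/58)·f/(1−f) ≈ 3.088 mcg/mL.
Regimen B: f = (1/2)^(10/6) ≈ 0.3150; Cmin,ss = (1004/58)·f/(1−f) ≈ 7.960 mcg/mL.
Difference ≈ 3.088 − 7.960 ≈ -4.872 mcg/mL.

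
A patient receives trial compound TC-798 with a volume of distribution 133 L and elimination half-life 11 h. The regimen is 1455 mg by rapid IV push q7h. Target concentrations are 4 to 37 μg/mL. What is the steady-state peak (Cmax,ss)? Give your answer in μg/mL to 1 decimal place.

30.7 μg/mL

k = ln2/t½ = ln2/11 ≈ 0.063013 h⁻¹; fraction remaining f = e^(−kτ) = e^(−0.063013×7) ≈ 0.6433.
Accumulation ratio R = 1/(1 − f) ≈ 1/0.3567 ≈ 2.8035.
Each bolus raises the concentration by D/Vd = 1455/133 ≈ 10.940 μg/mL.
Steady-state peak Cmax,ss = C₀·R ≈ 10.940 × 2.8035 ≈ 30.670 μg/mL.
Peak 30.7 μg/mL vs MTC 37 μg/mL: below toxic threshold.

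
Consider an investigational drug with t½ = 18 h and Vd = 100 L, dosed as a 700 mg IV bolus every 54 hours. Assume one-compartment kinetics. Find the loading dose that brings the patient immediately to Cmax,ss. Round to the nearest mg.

800 mg

f = (1/2)^(54/18) ≈ 0.125000; accumulation ratio R = 1/(1−f) ≈ 1.14286.
Loading dose to hit Cmax,ss on first dose: D_load = D_maint·R ≈ 700 × 1.14286 ≈ 800.00 mg.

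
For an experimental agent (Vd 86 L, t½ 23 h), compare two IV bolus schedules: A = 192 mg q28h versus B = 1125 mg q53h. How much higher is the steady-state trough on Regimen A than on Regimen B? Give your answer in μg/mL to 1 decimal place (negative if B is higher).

-1.6 μg/mL

Regimen A: f = (1/2)^(28/23) ≈ 0.4301; Cmin,ss = (192/86)·f/(1−f) ≈ 1.685 μg/mL.
Regimen B: f = (1/2)^(53/23) ≈ 0.2025; Cmin,ss = (1125/86)·f/(1−f) ≈ 3.322 μg/mL.
Difference ≈ 1.685 − 3.322 ≈ -1.637 μg/mL.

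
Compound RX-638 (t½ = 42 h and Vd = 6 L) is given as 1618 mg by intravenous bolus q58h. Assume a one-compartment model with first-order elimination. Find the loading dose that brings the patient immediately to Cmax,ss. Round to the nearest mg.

2626 mg

f = (1/2)^(58/42) ≈ 0.383965; accumulation ratio R = 1/(1−f) ≈ 1.62328.
Loading dose to hit Cmax,ss on first dose: D_load = D_maint·R ≈ 1618 × 1.62328 ≈ 2626.47 mg.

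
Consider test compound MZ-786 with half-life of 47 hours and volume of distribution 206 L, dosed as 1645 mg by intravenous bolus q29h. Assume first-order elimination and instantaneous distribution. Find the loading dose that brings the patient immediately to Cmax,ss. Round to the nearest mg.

f = (1/2)^(29/47) ≈ 0.652016; accumulation ratio R = 1/(1−f) ≈ 2.87370.
Loading dose to hit Cmax,ss on first dose: D_load = D_maint·R ≈ 1645 × 2.87370 ≈ 4727.24 mg.

4727 mg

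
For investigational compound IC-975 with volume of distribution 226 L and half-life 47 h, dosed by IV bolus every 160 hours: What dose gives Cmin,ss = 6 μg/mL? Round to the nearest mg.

13000 mg

τ/t½ = 160/47 ≈ 3.4043, so f = (1/2)^(160/47) ≈ 0.094453.
Cmin,ss = (D/Vd)·f/(1−f), so D = Cmin,ss·Vd·(1−f)/f.
D = 6 × 226 × (1−f)/f ≈ 6 × 226 × 9.58728 ≈ 13000.35 mg.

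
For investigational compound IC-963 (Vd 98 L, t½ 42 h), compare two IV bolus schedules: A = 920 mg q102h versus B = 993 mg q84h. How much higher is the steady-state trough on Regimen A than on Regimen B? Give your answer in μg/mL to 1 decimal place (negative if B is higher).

-1.2 μg/mL

Regimen A: f = (1/2)^(102/42) ≈ 0.1857; Cmin,ss = (920/98)·f/(1−f) ≈ 2.141 μg/mL.
Regimen B: f = (1/2)^(84/42) ≈ 0.2500; Cmin,ss = (993/98)·f/(1−f) ≈ 3.378 μg/mL.
Difference ≈ 2.141 − 3.378 ≈ -1.237 μg/mL.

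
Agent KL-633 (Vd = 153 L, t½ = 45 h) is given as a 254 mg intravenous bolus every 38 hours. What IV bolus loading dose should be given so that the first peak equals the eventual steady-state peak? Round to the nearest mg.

573 mg

f = (1/2)^(38/45) ≈ 0.556925; accumulation ratio R = 1/(1−f) ≈ 2.25695.
Loading dose to hit Cmax,ss on first dose: D_load = D_maint·R ≈ 254 × 2.25695 ≈ 573.27 mg.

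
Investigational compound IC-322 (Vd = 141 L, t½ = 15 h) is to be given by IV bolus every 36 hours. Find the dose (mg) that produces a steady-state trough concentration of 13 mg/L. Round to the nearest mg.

7842 mg

τ/t½ = 36/15 ≈ 2.4, so f = (1/2)^(36/15) ≈ 0.189465.
Cmin,ss = (D/Vd)·f/(1−f), so D = Cmin,ss·Vd·(1−f)/f.
D = 13 × 141 × (1−f)/f ≈ 13 × 141 × 4.27802 ≈ 7841.61 mg.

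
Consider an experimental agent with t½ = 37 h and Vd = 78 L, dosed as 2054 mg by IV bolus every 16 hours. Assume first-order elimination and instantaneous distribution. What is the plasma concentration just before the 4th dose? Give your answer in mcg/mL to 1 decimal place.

44.7 mcg/mL

f = (1/2)^(τ/t½) = (1/2)^(16/37) ≈ 0.7410.
C₀ = D/Vd = 2054/78 ≈ 26.333 mcg/mL.
Before the 4th dose, 3 doses have been given. Superposition: Cmin = C₀·(f + f² + … + f^3).
≈ 26.333 × (0.7410 + 0.5491 + 0.4069) ≈ 26.333 × 1.6970 ≈ 44.687 mcg/mL.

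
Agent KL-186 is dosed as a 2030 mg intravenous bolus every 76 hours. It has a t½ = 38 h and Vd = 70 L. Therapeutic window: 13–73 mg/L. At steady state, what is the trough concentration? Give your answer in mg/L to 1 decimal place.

9.7 mg/L

The dosing interval is 2 half-lives, so f = 2^(−2) = 0.25.
Accumulation ratio R = 1/(1 − f) = 1/0.75 = 4/3.
Single-dose peak C₀ = D/Vd = 2030/70 = 29 mg/L.
Steady-state peak Cmax,ss = C₀·R = 29 × 4/3 ≈ 38.667 mg/L.
Steady-state trough Cmin,ss = Cmax,ss·f ≈ 38.667 × 0.25 ≈ 9.667 mg/L.
Trough 9.7 mg/L vs MEC 13 mg/L: subtherapeutic.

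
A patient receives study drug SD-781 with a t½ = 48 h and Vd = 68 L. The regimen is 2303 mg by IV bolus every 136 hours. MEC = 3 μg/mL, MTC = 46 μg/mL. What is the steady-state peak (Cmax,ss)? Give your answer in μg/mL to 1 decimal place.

k = ln2/t½ = ln2/48 ≈ 0.014441 h⁻¹; fraction remaining f = e^(−kτ) = e^(−0.014441×136) ≈ 0.1403.
Accumulation ratio R = 1/(1 − f) ≈ 1/0.8597 ≈ 1.1632.
Each bolus raises the concentration by D/Vd = 2303/68 ≈ 33.868 μg/mL.
Cmax,ss = C₀/(1 − f) ≈ 33.868/0.8597 ≈ 39.395 μg/mL.
Peak 39.4 μg/mL vs MTC 46 μg/mL: below toxic threshold.

39.4 μg/mL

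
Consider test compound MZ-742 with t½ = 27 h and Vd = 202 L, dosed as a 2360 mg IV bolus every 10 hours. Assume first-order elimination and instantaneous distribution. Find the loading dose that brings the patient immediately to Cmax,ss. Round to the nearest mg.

f = (1/2)^(10/27) ≈ 0.773584; accumulation ratio R = 1/(1−f) ≈ 4.41665.
Loading dose to hit Cmax,ss on first dose: D_load = D_maint·R ≈ 2360 × 4.41665 ≈ 10423.29 mg.

10423 mg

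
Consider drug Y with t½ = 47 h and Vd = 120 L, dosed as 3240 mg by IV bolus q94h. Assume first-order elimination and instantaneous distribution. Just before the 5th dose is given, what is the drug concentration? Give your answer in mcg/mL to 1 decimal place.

9.0 mcg/mL

f = (1/2)^(τ/t½) = (1/2)^(94/47) ≈ 0.2500.
C₀ = D/Vd = 3240/120 ≈ 27.000 mcg/mL.
Before the 5th dose, 4 doses have been given. Superposition: Cmin = C₀·(f + f² + … + f^4).
≈ 27.000 × (0.2500 + 0.0625 + 0.0156 + 0.0039) ≈ 27.000 × 0.3320 ≈ 8.964 mcg/mL.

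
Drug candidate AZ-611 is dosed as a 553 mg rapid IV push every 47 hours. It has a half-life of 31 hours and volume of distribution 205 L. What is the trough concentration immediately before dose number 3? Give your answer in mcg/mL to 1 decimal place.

1.3 mcg/mL

f = (1/2)^(τ/t½) = (1/2)^(47/31) ≈ 0.3496.
C₀ = D/Vd = 553/205 ≈ 2.698 mcg/mL.
Before the 3rd dose, 2 doses have been given. Superposition: Cmin = C₀·(f + f²).
≈ 2.698 × (0.3496 + 0.1222) ≈ 2.698 × 0.4718 ≈ 1.273 mcg/mL.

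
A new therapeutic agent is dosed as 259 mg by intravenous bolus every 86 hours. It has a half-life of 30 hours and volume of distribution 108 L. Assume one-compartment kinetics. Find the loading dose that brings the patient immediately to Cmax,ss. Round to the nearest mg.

300 mg

f = (1/2)^(86/30) ≈ 0.137103; accumulation ratio R = 1/(1−f) ≈ 1.15889.
Loading dose to hit Cmax,ss on first dose: D_load = D_maint·R ≈ 259 × 1.15889 ≈ 300.15 mg.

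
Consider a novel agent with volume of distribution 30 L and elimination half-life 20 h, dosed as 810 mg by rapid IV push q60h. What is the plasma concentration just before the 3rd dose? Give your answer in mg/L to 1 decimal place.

3.8 mg/L

f = (1/2)^(τ/t½) = (1/2)^(60/20) ≈ 0.1250.
C₀ = D/Vd = 810/30 ≈ 27.000 mg/L.
Before the 3rd dose, 2 doses have been given. Superposition: Cmin = C₀·(f + f²).
≈ 27.000 × (0.1250 + 0.0156) ≈ 27.000 × 0.1406 ≈ 3.796 mg/L.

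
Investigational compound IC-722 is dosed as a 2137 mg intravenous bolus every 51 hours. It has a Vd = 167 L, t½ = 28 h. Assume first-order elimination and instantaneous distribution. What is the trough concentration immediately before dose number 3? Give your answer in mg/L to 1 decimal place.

f = (1/2)^(τ/t½) = (1/2)^(51/28) ≈ 0.2829.
C₀ = D/Vd = 2137/167 ≈ 12.796 mg/L.
Before the 3rd dose, 2 doses have been given. Superposition: Cmin = C₀·(f + f²).
≈ 12.796 × (0.2829 + 0.0800) ≈ 12.796 × 0.3629 ≈ 4.644 mg/L.

4.6 mg/L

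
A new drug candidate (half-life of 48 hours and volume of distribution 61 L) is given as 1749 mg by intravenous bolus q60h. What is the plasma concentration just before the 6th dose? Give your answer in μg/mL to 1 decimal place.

20.5 μg/mL

f = (1/2)^(τ/t½) = (1/2)^(60/48) ≈ 0.4204.
C₀ = D/Vd = 1749/61 ≈ 28.672 μg/mL.
Before the 6th dose, 5 doses have been given. Superposition: Cmin = C₀·(f + f² + … + f^5).
≈ 28.672 × (0.4204 + 0.1767 + 0.0743 + 0.0312 + 0.0131) ≈ 28.672 × 0.7157 ≈ 20.521 μg/mL.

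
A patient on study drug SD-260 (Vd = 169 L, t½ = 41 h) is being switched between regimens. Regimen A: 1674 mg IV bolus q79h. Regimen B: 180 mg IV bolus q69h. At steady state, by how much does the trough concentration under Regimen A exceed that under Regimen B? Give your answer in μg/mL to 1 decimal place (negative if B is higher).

3.1 μg/mL

Regimen A: f = (1/2)^(79/41) ≈ 0.2630; Cmin,ss = (1674/169)·f/(1−f) ≈ 3.535 μg/mL.
Regimen B: f = (1/2)^(69/41) ≈ 0.3115; Cmin,ss = (180/169)·f/(1−f) ≈ 0.482 μg/mL.
Difference ≈ 3.535 − 0.482 ≈ 3.053 μg/mL.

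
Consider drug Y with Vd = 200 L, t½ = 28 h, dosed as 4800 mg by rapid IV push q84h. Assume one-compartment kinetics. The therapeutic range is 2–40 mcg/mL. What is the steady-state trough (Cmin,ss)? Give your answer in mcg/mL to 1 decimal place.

The dosing interval is 3 half-lives, so f = 2^(−3) = 0.125.
At steady state, R = 1/(1 − 0.125) = 8/7.
Single-dose peak C₀ = D/Vd = 4800/200 = 24 mcg/mL.
Steady-state peak Cmax,ss = C₀·R = 24 × 8/7 ≈ 27.429 mcg/mL.
Steady-state trough Cmin,ss = Cmax,ss·f ≈ 27.429 × 0.125 ≈ 3.429 mcg/mL.
Trough 3.4 mcg/mL vs MEC 2 mcg/mL: adequate.

3.4 mcg/mL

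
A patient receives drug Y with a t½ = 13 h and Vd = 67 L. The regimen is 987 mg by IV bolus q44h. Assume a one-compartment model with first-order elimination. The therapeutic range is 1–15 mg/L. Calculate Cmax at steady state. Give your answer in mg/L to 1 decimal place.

k = ln2/t½ = ln2/13 ≈ 0.053319 h⁻¹; fraction remaining f = e^(−kτ) = e^(−0.053319×44) ≈ 0.0957.
At steady state, accumulation factor R = 1/(1 − e^(−kτ)) ≈ 1.1058.
Each bolus raises the concentration by D/Vd = 987/67 ≈ 14.731 mg/L.
Steady-state peak Cmax,ss = C₀·R ≈ 14.731 × 1.1058 ≈ 16.290 mg/L.
Peak 16.3 mg/L vs MTC 15 mg/L: exceeds toxic threshold.

16.3 mg/L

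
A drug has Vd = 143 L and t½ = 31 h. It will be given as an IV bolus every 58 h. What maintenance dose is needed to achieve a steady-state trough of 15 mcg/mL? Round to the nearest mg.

5701 mg

τ/t½ = 58/31 ≈ 1.871, so f = (1/2)^(58/31) ≈ 0.273390.
Cmin,ss = (D/Vd)·f/(1−f), so D = Cmin,ss·Vd·(1−f)/f.
D = 15 × 143 × (1−f)/f ≈ 15 × 143 × 2.65778 ≈ 5700.94 mg.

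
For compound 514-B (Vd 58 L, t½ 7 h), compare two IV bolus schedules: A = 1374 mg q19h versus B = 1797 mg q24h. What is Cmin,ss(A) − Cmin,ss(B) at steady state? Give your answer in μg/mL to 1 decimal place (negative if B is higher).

1.1 μg/mL

Regimen A: f = (1/2)^(19/7) ≈ 0.1524; Cmin,ss = (1374/58)·f/(1−f) ≈ 4.259 μg/mL.
Regimen B: f = (1/2)^(24/7) ≈ 0.0929; Cmin,ss = (1797/58)·f/(1−f) ≈ 3.173 μg/mL.
Difference ≈ 4.259 − 3.173 ≈ 1.086 μg/mL.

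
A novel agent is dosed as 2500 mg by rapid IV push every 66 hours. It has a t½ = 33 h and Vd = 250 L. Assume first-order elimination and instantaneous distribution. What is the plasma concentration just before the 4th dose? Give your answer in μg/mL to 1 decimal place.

3.3 μg/mL

f = (1/2)^(τ/t½) = (1/2)^(66/33) ≈ 0.2500.
C₀ = D/Vd = 2500/250 ≈ 10.000 μg/mL.
Before the 4th dose, 3 doses have been given. Superposition: Cmin = C₀·(f + f² + … + f^3).
≈ 10.000 × (0.2500 + 0.0625 + 0.0156) ≈ 10.000 × 0.3281 ≈ 3.281 μg/mL.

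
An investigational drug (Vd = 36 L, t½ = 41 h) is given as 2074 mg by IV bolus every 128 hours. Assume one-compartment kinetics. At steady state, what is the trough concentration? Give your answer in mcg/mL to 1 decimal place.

τ/t½ = 128/41 ≈ 3.122, so fraction remaining f = (1/2)^(128/41) ≈ 0.1149.
Accumulation ratio R = 1/(1 − f) ≈ 1/0.8851 ≈ 1.1298.
Each bolus raises the concentration by D/Vd = 2074/36 ≈ 57.611 mcg/mL.
Steady-state peak Cmax,ss = C₀·R ≈ 57.611 × 1.1298 ≈ 65.089 mcg/mL.
One interval later, Cmin,ss = Cmax,ss·e^(−kτ) ≈ 65.089 × 0.1149 ≈ 7.479 mcg/mL.

7.5 mcg/mL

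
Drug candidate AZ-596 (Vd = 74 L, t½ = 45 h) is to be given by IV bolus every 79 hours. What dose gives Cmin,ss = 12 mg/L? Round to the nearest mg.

2110 mg

τ/t½ = 79/45 ≈ 1.7556, so f = (1/2)^(79/45) ≈ 0.296159.
Cmin,ss = (D/Vd)·f/(1−f), so D = Cmin,ss·Vd·(1−f)/f.
D = 12 × 74 × (1−f)/f ≈ 12 × 74 × 2.37656 ≈ 2110.39 mg.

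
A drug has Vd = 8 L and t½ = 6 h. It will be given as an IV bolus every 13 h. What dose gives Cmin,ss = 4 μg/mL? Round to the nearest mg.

τ/t½ = 13/6 ≈ 2.1667, so f = (1/2)^(13/6) ≈ 0.222725.
Cmin,ss = (D/Vd)·f/(1−f), so D = Cmin,ss·Vd·(1−f)/f.
D = 4 × 8 × (1−f)/f ≈ 4 × 8 × 3.48984 ≈ 111.67 mg.

112 mg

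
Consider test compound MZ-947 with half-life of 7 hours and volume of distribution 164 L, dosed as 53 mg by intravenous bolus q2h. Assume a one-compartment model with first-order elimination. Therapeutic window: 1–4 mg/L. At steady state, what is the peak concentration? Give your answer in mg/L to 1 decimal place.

1.8 mg/L

k = ln2/t½ = ln2/7 ≈ 0.099021 h⁻¹; fraction remaining f = e^(−kτ) = e^(−0.099021×2) ≈ 0.8203.
Accumulation ratio R = 1/(1 − f) ≈ 1/0.1797 ≈ 5.5648.
Each bolus raises the concentration by D/Vd = 53/164 ≈ 0.323 mg/L.
Steady-state peak Cmax,ss = C₀·R ≈ 0.323 × 5.5648 ≈ 1.797 mg/L.
Peak 1.8 mg/L vs MTC 4 mg/L: below toxic threshold.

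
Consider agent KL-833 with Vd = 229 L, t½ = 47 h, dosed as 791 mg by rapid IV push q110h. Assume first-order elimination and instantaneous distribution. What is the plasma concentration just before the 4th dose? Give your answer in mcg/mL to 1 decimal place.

0.8 mcg/mL

f = (1/2)^(τ/t½) = (1/2)^(110/47) ≈ 0.1975.
C₀ = D/Vd = 791/229 ≈ 3.454 mcg/mL.
Before the 4th dose, 3 doses have been given. Superposition: Cmin = C₀·(f + f² + … + f^3).
≈ 3.454 × (0.1975 + 0.0390 + 0.0077) ≈ 3.454 × 0.2442 ≈ 0.843 mcg/mL.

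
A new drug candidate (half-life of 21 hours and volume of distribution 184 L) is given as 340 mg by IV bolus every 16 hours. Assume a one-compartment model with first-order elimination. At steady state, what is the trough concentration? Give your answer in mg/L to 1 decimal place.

2.7 mg/L

Over one 16-h interval, 16/21 ≈ 0.7619 half-lives elapse, leaving f ≈ 0.5897 of each dose.
Each bolus raises the concentration by D/Vd = 340/184 ≈ 1.848 mg/L.
Steady-state trough Cmin,ss = C₀·f/(1−f) ≈ 1.848 × 0.5897/0.4103 ≈ 2.656 mg/L.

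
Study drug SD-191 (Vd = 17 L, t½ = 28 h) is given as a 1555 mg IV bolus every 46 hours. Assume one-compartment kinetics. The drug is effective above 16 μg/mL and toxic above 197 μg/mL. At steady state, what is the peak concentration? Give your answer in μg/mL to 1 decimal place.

τ/t½ = 46/28 ≈ 1.6429, so fraction remaining f = (1/2)^(46/28) ≈ 0.3202.
Accumulation ratio R = 1/(1 − f) ≈ 1/0.6798 ≈ 1.4710.
Single-dose peak C₀ = D/Vd = 1555/17 ≈ 91.471 μg/mL.
Steady-state peak Cmax,ss = C₀·R ≈ 91.471 × 1.4710 ≈ 134.554 μg/mL.
Peak 134.6 μg/mL vs MTC 197 μg/mL: below toxic threshold.

134.6 μg/mL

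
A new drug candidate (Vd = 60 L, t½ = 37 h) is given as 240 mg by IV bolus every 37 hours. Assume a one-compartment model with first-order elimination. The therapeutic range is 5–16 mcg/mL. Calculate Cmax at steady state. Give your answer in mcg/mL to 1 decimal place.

8.0 mcg/mL

τ = 37 h = 1 half-life, so f = (1/2)^1 = 0.5.
At steady state, R = 1/(1 − 0.5) = 2/1.
Single-dose peak C₀ = D/Vd = 240/60 = 4 mcg/mL.
Steady-state peak Cmax,ss = C₀·R = 4 × 2/1 ≈ 8.000 mcg/mL.
Peak 8.0 mcg/mL vs MTC 16 mcg/mL: below toxic threshold.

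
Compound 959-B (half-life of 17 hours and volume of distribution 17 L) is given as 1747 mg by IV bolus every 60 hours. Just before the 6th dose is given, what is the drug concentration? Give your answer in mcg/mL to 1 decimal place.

f = (1/2)^(τ/t½) = (1/2)^(60/17) ≈ 0.0866.
C₀ = D/Vd = 1747/17 ≈ 102.765 mcg/mL.
Before the 6th dose, 5 doses have been given. Superposition: Cmin = C₀·(f + f² + … + f^5).
≈ 102.765 × (0.0866 + 0.0075 + 0.0006 + 0.0001 + 0.0000) ≈ 102.765 × 0.0948 ≈ 9.742 mcg/mL.

9.7 mcg/mL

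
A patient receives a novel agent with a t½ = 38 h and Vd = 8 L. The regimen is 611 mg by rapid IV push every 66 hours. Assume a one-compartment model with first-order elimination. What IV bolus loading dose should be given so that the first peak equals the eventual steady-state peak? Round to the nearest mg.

873 mg

f = (1/2)^(66/38) ≈ 0.300026; accumulation ratio R = 1/(1−f) ≈ 1.42862.
Loading dose to hit Cmax,ss on first dose: D_load = D_maint·R ≈ 611 × 1.42862 ≈ 872.89 mg.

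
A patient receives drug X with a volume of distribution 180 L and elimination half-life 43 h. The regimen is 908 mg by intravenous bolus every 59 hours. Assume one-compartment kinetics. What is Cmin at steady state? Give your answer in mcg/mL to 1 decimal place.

3.2 mcg/mL

Over one 59-h interval, 59/43 ≈ 1.3721 half-lives elapse, leaving f ≈ 0.3863 of each dose.
At steady state, accumulation factor R = 1/(1 − e^(−kτ)) ≈ 1.6295.
Single-dose peak C₀ = D/Vd = 908/180 ≈ 5.044 mcg/mL.
Cmax,ss = C₀/(1 − f) ≈ 5.044/0.6137 ≈ 8.219 mcg/mL.
Steady-state trough Cmin,ss = Cmax,ss·f ≈ 8.219 × 0.3863 ≈ 3.175 mcg/mL.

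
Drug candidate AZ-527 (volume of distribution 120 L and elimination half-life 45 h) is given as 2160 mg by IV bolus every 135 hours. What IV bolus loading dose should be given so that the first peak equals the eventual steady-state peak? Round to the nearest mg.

f = (1/2)^(135/45) ≈ 0.125000; accumulation ratio R = 1/(1−f) ≈ 1.14286.
Loading dose to hit Cmax,ss on first dose: D_load = D_maint·R ≈ 2160 × 1.14286 ≈ 2468.58 mg.

2469 mg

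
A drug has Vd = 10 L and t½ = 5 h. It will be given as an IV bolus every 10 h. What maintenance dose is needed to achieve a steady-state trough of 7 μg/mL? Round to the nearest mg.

τ/t½ = 10/5 ≈ 2, so f = (1/2)^(10/5) ≈ 0.250000.
Cmin,ss = (D/Vd)·f/(1−f), so D = Cmin,ss·Vd·(1−f)/f.
D = 7 × 10 × (1−f)/f ≈ 7 × 10 × 3.00000 ≈ 210.00 mg.

210 mg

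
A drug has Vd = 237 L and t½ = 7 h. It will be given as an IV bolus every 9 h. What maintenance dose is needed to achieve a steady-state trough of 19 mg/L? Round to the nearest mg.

τ/t½ = 9/7 ≈ 1.2857, so f = (1/2)^(9/7) ≈ 0.410168.
Cmin,ss = (D/Vd)·f/(1−f), so D = Cmin,ss·Vd·(1−f)/f.
D = 19 × 237 × (1−f)/f ≈ 19 × 237 × 1.43803 ≈ 6475.45 mg.

6475 mg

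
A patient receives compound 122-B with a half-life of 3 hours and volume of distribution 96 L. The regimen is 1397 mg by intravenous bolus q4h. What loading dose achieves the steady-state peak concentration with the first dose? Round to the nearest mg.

f = (1/2)^(4/3) ≈ 0.396850; accumulation ratio R = 1/(1−f) ≈ 1.65796.
Loading dose to hit Cmax,ss on first dose: D_load = D_maint·R ≈ 1397 × 1.65796 ≈ 2316.17 mg.

2316 mg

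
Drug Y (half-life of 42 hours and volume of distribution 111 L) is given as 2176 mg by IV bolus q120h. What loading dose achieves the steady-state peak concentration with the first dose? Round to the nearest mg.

2524 mg

f = (1/2)^(120/42) ≈ 0.138011; accumulation ratio R = 1/(1−f) ≈ 1.16011.
Loading dose to hit Cmax,ss on first dose: D_load = D_maint·R ≈ 2176 × 1.16011 ≈ 2524.40 mg.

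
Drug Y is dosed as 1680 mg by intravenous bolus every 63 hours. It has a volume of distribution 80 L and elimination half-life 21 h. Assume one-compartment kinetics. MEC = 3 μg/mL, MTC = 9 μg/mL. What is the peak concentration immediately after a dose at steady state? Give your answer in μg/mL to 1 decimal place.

The dosing interval is 3 half-lives, so f = 2^(−3) = 0.125.
At steady state, R = 1/(1 − 0.125) = 8/7.
Single-dose peak C₀ = D/Vd = 1680/80 = 21 μg/mL.
Steady-state peak Cmax,ss = C₀·R = 21 × 8/7 ≈ 24.000 μg/mL.
Peak 24.0 μg/mL vs MTC 9 μg/mL: exceeds toxic threshold.

24.0 μg/mL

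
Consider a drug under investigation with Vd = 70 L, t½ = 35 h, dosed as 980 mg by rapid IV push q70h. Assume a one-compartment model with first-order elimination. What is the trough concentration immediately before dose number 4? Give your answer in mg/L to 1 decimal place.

4.6 mg/L

f = (1/2)^(τ/t½) = (1/2)^(70/35) ≈ 0.2500.
C₀ = D/Vd = 980/70 ≈ 14.000 mg/L.
Before the 4th dose, 3 doses have been given. Superposition: Cmin = C₀·(f + f² + … + f^3).
≈ 14.000 × (0.2500 + 0.0625 + 0.0156) ≈ 14.000 × 0.3281 ≈ 4.593 mg/L.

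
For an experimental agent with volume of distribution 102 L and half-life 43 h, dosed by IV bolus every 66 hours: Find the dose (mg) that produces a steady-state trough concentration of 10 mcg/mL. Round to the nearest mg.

τ/t½ = 66/43 ≈ 1.5349, so f = (1/2)^(66/43) ≈ 0.345107.
Cmin,ss = (D/Vd)·f/(1−f), so D = Cmin,ss·Vd·(1−f)/f.
D = 10 × 102 × (1−f)/f ≈ 10 × 102 × 1.89765 ≈ 1935.60 mg.

1936 mg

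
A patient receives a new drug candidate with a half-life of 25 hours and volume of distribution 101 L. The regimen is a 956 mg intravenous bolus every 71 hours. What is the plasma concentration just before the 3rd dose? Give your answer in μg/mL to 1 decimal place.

1.5 μg/mL

f = (1/2)^(τ/t½) = (1/2)^(71/25) ≈ 0.1397.
C₀ = D/Vd = 956/101 ≈ 9.465 μg/mL.
Before the 3rd dose, 2 doses have been given. Superposition: Cmin = C₀·(f + f²).
≈ 9.465 × (0.1397 + 0.0195) ≈ 9.465 × 0.1592 ≈ 1.507 μg/mL.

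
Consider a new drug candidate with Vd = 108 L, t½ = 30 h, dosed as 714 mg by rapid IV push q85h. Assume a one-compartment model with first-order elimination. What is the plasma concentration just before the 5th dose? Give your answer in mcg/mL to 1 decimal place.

f = (1/2)^(τ/t½) = (1/2)^(85/30) ≈ 0.1403.
C₀ = D/Vd = 714/108 ≈ 6.611 mcg/mL.
Before the 5th dose, 4 doses have been given. Superposition: Cmin = C₀·(f + f² + … + f^4).
≈ 6.611 × (0.1403 + 0.0197 + 0.0028 + 0.0004) ≈ 6.611 × 0.1632 ≈ 1.079 mcg/mL.

1.1 mcg/mL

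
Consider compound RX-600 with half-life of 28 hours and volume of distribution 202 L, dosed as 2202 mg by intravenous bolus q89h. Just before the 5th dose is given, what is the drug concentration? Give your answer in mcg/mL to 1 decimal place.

1.4 mcg/mL

f = (1/2)^(τ/t½) = (1/2)^(89/28) ≈ 0.1104.
C₀ = D/Vd = 2202/202 ≈ 10.901 mcg/mL.
Before the 5th dose, 4 doses have been given. Superposition: Cmin = C₀·(f + f² + … + f^4).
≈ 10.901 × (0.1104 + 0.0122 + 0.0013 + 0.0001) ≈ 10.901 × 0.1240 ≈ 1.352 mcg/mL.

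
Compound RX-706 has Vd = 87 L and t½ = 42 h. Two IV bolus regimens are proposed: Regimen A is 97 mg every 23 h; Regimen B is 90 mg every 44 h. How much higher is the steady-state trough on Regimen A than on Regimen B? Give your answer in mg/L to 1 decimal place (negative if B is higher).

1.4 mg/L

Regimen A: f = (1/2)^(23/42) ≈ 0.6841; Cmin,ss = (97/87)·f/(1−f) ≈ 2.414 mg/L.
Regimen B: f = (1/2)^(44/42) ≈ 0.4838; Cmin,ss = (90/87)·f/(1−f) ≈ 0.970 mg/L.
Difference ≈ 2.414 − 0.970 ≈ 1.444 mg/L.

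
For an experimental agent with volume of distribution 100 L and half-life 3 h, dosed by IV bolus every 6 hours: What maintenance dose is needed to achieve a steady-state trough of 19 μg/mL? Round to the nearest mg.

5700 mg

τ/t½ = 6/3 ≈ 2, so f = (1/2)^(6/3) ≈ 0.250000.
Cmin,ss = (D/Vd)·f/(1−f), so D = Cmin,ss·Vd·(1−f)/f.
D = 19 × 100 × (1−f)/f ≈ 19 × 100 × 3.00000 ≈ 5700.00 mg.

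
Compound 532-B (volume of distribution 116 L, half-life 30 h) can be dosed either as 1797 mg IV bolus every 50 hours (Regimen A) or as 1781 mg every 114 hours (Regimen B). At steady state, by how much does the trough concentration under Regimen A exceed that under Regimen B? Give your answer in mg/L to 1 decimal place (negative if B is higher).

5.9 mg/L

Regimen A: f = (1/2)^(50/30) ≈ 0.3150; Cmin,ss = (1797/116)·f/(1−f) ≈ 7.124 mg/L.
Regimen B: f = (1/2)^(114/30) ≈ 0.0718; Cmin,ss = (1781/116)·f/(1−f) ≈ 1.188 mg/L.
Difference ≈ 7.124 − 1.188 ≈ 5.936 mg/L.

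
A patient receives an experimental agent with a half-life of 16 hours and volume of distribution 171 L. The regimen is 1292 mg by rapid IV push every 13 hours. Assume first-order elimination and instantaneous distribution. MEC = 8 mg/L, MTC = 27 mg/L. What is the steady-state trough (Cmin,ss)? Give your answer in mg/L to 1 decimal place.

Over one 13-h interval, 13/16 ≈ 0.8125 half-lives elapse, leaving f ≈ 0.5694 of each dose.
Each bolus raises the concentration by D/Vd = 1292/171 ≈ 7.556 mg/L.
Steady-state trough Cmin,ss = C₀·f/(1−f) ≈ 7.556 × 0.5694/0.4306 ≈ 9.992 mg/L.
Trough 10.0 mg/L vs MEC 8 mg/L: adequate.

10.0 mg/L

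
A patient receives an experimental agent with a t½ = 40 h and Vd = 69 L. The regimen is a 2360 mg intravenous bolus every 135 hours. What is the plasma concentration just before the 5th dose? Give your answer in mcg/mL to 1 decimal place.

f = (1/2)^(τ/t½) = (1/2)^(135/40) ≈ 0.0964.
C₀ = D/Vd = 2360/69 ≈ 34.203 mcg/mL.
Before the 5th dose, 4 doses have been given. Superposition: Cmin = C₀·(f + f² + … + f^4).
≈ 34.203 × (0.0964 + 0.0093 + 0.0009 + 0.0001) ≈ 34.203 × 0.1067 ≈ 3.649 mcg/mL.

3.6 mcg/mL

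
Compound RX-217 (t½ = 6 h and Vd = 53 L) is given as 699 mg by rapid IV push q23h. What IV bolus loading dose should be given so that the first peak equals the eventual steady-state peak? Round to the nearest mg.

752 mg

f = (1/2)^(23/6) ≈ 0.070154; accumulation ratio R = 1/(1−f) ≈ 1.07545.
Loading dose to hit Cmax,ss on first dose: D_load = D_maint·R ≈ 699 × 1.07545 ≈ 751.74 mg.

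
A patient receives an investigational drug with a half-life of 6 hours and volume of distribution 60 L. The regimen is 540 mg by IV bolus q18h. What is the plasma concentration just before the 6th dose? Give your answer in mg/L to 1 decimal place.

1.3 mg/L

f = (1/2)^(τ/t½) = (1/2)^(18/6) ≈ 0.1250.
C₀ = D/Vd = 540/60 ≈ 9.000 mg/L.
Before the 6th dose, 5 doses have been given. Superposition: Cmin = C₀·(f + f² + … + f^5).
≈ 9.000 × (0.1250 + 0.0156 + 0.0020 + 0.0002 + 0.0000) ≈ 9.000 × 0.1428 ≈ 1.285 mg/L.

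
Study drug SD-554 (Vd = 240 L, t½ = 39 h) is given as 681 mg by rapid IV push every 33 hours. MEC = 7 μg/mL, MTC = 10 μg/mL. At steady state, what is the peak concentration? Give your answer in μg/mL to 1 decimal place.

6.4 μg/mL

Over one 33-h interval, 33/39 ≈ 0.84615 half-lives elapse, leaving f ≈ 0.5563 of each dose.
Accumulation ratio R = 1/(1 − f) ≈ 1/0.4437 ≈ 2.2538.
Each bolus raises the concentration by D/Vd = 681/240 ≈ 2.837 μg/mL.
Steady-state peak Cmax,ss = C₀·R ≈ 2.837 × 2.2538 ≈ 6.394 μg/mL.
Peak 6.4 μg/mL vs MTC 10 μg/mL: below toxic threshold.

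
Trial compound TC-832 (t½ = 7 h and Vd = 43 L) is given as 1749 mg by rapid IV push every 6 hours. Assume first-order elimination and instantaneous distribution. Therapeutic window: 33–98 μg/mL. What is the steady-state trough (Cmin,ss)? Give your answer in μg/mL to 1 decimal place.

k = ln2/t½ = ln2/7 ≈ 0.099021 h⁻¹; fraction remaining f = e^(−kτ) = e^(−0.099021×6) ≈ 0.5520.
Single-dose peak C₀ = D/Vd = 1749/43 ≈ 40.674 μg/mL.
Steady-state trough Cmin,ss = C₀·f/(1−f) ≈ 40.674 × 0.5520/0.4480 ≈ 50.116 μg/mL.
Trough 50.1 μg/mL vs MEC 33 μg/mL: adequate.

50.1 μg/mL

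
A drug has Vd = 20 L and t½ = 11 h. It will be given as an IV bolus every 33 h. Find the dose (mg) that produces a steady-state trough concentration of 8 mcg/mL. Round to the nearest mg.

τ/t½ = 33/11 ≈ 3, so f = (1/2)^(33/11) ≈ 0.125000.
Cmin,ss = (D/Vd)·f/(1−f), so D = Cmin,ss·Vd·(1−f)/f.
D = 8 × 20 × (1−f)/f ≈ 8 × 20 × 7.00000 ≈ 1120.00 mg.

1120 mg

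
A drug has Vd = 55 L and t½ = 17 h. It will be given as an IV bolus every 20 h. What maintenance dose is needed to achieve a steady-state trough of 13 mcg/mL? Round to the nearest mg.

901 mg

τ/t½ = 20/17 ≈ 1.1765, so f = (1/2)^(20/17) ≈ 0.442433.
Cmin,ss = (D/Vd)·f/(1−f), so D = Cmin,ss·Vd·(1−f)/f.
D = 13 × 55 × (1−f)/f ≈ 13 × 55 × 1.26023 ≈ 901.06 mg.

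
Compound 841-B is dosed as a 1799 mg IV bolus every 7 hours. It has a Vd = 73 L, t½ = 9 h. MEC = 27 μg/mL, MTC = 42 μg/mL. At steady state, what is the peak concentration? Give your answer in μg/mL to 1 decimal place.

59.1 μg/mL

k = ln2/t½ = ln2/9 ≈ 0.077016 h⁻¹; fraction remaining f = e^(−kτ) = e^(−0.077016×7) ≈ 0.5833.
At steady state, accumulation factor R = 1/(1 − e^(−kτ)) ≈ 2.3998.
Single-dose peak C₀ = D/Vd = 1799/73 ≈ 24.644 μg/mL.
Steady-state peak Cmax,ss = C₀·R ≈ 24.644 × 2.3998 ≈ 59.141 μg/mL.
Peak 59.1 μg/mL vs MTC 42 μg/mL: exceeds toxic threshold.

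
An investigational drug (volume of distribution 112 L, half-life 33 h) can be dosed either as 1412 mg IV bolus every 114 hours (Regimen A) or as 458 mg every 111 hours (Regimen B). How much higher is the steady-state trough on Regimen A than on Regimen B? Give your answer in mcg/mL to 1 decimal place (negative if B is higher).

Regimen A: f = (1/2)^(114/33) ≈ 0.0912; Cmin,ss = (1412/112)·f/(1−f) ≈ 1.265 mcg/mL.
Regimen B: f = (1/2)^(111/33) ≈ 0.0972; Cmin,ss = (458/112)·f/(1−f) ≈ 0.440 mcg/mL.
Difference ≈ 1.265 − 0.440 ≈ 0.825 mcg/mL.

0.8 mcg/mL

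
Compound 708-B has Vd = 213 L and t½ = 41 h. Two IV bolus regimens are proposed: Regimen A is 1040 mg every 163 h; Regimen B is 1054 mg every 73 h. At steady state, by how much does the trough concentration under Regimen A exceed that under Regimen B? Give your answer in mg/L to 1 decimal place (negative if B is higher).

-1.7 mg/L

Regimen A: f = (1/2)^(163/41) ≈ 0.0636; Cmin,ss = (1040/213)·f/(1−f) ≈ 0.332 mg/L.
Regimen B: f = (1/2)^(73/41) ≈ 0.2911; Cmin,ss = (1054/213)·f/(1−f) ≈ 2.032 mg/L.
Difference ≈ 0.332 − 2.032 ≈ -1.700 mg/L.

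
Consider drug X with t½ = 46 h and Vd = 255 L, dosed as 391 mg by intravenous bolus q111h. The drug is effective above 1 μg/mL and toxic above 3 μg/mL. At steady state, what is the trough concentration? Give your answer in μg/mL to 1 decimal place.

k = ln2/t½ = ln2/46 ≈ 0.015068 h⁻¹; fraction remaining f = e^(−kτ) = e^(−0.015068×111) ≈ 0.1878.
Accumulation ratio R = 1/(1 − f) ≈ 1/0.8122 ≈ 1.2312.
Each bolus raises the concentration by D/Vd = 391/255 ≈ 1.533 μg/mL.
Steady-state peak Cmax,ss = C₀·R ≈ 1.533 × 1.2312 ≈ 1.887 μg/mL.
One interval later, Cmin,ss = Cmax,ss·e^(−kτ) ≈ 1.887 × 0.1878 ≈ 0.354 μg/mL.
Trough 0.4 μg/mL vs MEC 1 μg/mL: subtherapeutic.

0.4 μg/mL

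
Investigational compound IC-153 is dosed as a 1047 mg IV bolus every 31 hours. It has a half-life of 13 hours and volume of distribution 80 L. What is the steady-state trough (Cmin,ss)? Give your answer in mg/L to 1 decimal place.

3.1 mg/L

k = ln2/t½ = ln2/13 ≈ 0.053319 h⁻¹; fraction remaining f = e^(−kτ) = e^(−0.053319×31) ≈ 0.1915.
Each bolus raises the concentration by D/Vd = 1047/80 ≈ 13.088 mg/L.
Steady-state trough Cmin,ss = C₀·f/(1−f) ≈ 13.088 × 0.1915/0.8085 ≈ 3.100 mg/L.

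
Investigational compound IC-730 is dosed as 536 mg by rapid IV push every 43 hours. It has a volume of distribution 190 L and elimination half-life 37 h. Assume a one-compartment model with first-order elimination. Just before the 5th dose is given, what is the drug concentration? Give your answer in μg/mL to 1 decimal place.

2.2 μg/mL

f = (1/2)^(τ/t½) = (1/2)^(43/37) ≈ 0.4468.
C₀ = D/Vd = 536/190 ≈ 2.821 μg/mL.
Before the 5th dose, 4 doses have been given. Superposition: Cmin = C₀·(f + f² + … + f^4).
≈ 2.821 × (0.4468 + 0.1996 + 0.0892 + 0.0399) ≈ 2.821 × 0.7755 ≈ 2.188 μg/mL.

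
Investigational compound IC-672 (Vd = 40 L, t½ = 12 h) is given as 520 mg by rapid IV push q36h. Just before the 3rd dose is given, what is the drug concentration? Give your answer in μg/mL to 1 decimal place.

1.8 μg/mL

f = (1/2)^(τ/t½) = (1/2)^(36/12) ≈ 0.1250.
C₀ = D/Vd = 520/40 ≈ 13.000 μg/mL.
Before the 3rd dose, 2 doses have been given. Superposition: Cmin = C₀·(f + f²).
≈ 13.000 × (0.1250 + 0.0156) ≈ 13.000 × 0.1406 ≈ 1.828 μg/mL.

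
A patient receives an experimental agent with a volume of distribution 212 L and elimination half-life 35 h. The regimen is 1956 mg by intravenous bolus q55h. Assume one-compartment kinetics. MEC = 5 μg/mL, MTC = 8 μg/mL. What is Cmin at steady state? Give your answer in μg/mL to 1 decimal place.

4.7 μg/mL

k = ln2/t½ = ln2/35 ≈ 0.019804 h⁻¹; fraction remaining f = e^(−kτ) = e^(−0.019804×55) ≈ 0.3365.
Accumulation ratio R = 1/(1 − f) ≈ 1/0.6635 ≈ 1.5072.
Each bolus raises the concentration by D/Vd = 1956/212 ≈ 9.226 μg/mL.
Cmax,ss = C₀/(1 − f) ≈ 9.226/0.6635 ≈ 13.905 μg/mL.
Steady-state trough Cmin,ss = Cmax,ss·f ≈ 13.905 × 0.3365 ≈ 4.679 μg/mL.
Trough 4.7 μg/mL vs MEC 5 μg/mL: subtherapeutic.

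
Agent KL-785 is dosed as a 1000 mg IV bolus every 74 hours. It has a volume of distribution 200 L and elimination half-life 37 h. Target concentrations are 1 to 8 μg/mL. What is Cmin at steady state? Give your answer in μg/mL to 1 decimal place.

1.7 μg/mL

The dosing interval is 2 half-lives, so f = 2^(−2) = 0.25.
Accumulation ratio R = 1/(1 − f) = 1/0.75 = 4/3.
Single-dose peak C₀ = D/Vd = 1000/200 = 5 μg/mL.
Steady-state peak Cmax,ss = C₀·R = 5 × 4/3 ≈ 6.667 μg/mL.
Steady-state trough Cmin,ss = Cmax,ss·f ≈ 6.667 × 0.25 ≈ 1.667 μg/mL.
Trough 1.7 μg/mL vs MEC 1 μg/mL: adequate.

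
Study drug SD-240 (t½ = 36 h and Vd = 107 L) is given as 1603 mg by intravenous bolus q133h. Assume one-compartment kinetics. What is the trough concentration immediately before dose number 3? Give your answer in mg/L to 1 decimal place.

1.2 mg/L

f = (1/2)^(τ/t½) = (1/2)^(133/36) ≈ 0.0772.
C₀ = D/Vd = 1603/107 ≈ 14.981 mg/L.
Before the 3rd dose, 2 doses have been given. Superposition: Cmin = C₀·(f + f²).
≈ 14.981 × (0.0772 + 0.0060) ≈ 14.981 × 0.0832 ≈ 1.246 mg/L.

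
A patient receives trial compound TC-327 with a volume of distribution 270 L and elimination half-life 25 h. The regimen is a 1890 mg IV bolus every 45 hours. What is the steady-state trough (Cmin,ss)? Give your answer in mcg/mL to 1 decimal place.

τ/t½ = 45/25 ≈ 1.8, so fraction remaining f = (1/2)^(45/25) ≈ 0.2872.
At steady state, accumulation factor R = 1/(1 − e^(−kτ)) ≈ 1.4029.
Each bolus raises the concentration by D/Vd = 1890/270 ≈ 7.000 mcg/mL.
Cmax,ss = C₀/(1 − f) ≈ 7.000/0.7128 ≈ 9.820 mcg/mL.
Steady-state trough Cmin,ss = Cmax,ss·f ≈ 9.820 × 0.2872 ≈ 2.820 mcg/mL.

2.8 mcg/mL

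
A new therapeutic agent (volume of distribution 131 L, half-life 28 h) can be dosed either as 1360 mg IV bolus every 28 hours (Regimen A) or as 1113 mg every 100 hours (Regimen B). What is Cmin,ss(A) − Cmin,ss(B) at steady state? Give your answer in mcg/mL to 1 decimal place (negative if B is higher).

9.6 mcg/mL

Regimen A: f = (1/2)^(28/28) ≈ 0.5000; Cmin,ss = (1360/131)·f/(1−f) ≈ 10.382 mcg/mL.
Regimen B: f = (1/2)^(100/28) ≈ 0.0841; Cmin,ss = (1113/131)·f/(1−f) ≈ 0.780 mcg/mL.
Difference ≈ 10.382 − 0.780 ≈ 9.602 mcg/mL.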